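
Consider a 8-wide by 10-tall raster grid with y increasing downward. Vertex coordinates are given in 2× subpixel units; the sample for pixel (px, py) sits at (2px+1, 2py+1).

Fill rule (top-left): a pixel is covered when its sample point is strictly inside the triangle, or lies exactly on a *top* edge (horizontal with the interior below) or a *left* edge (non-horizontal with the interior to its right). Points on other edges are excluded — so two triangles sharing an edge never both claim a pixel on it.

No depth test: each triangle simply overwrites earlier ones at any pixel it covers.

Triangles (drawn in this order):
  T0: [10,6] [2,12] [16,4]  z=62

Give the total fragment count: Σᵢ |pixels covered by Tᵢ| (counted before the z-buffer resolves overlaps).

T0:
  2·area = 20  (B↔C swapped to make it positive)
  edge (10, 6)→(16, 4): d=(6,-2) top-left  bias=+0
  edge (16, 4)→(2, 12): d=(-14,8) right/bottom  bias=-1
  edge (2, 12)→(10, 6): d=(8,-6) top-left  bias=+0
    (6,2)@(13, 5): e=[0,10,10] → #  [on edge]
    (7,2)@(15, 5): e=[4,-6,22] → ·
    (3,3)@(7, 7): e=[0,30,-10] → ·  [on edge]
    (4,3)@(9, 7): e=[4,14,2] → #
    (5,3)@(11, 7): e=[8,-2,14] → ·
    (6,3)@(13, 7): e=[12,-18,26] → ·
    (0,4)@(1, 9): e=[0,50,-30] → ·  [on edge]
    (3,4)@(7, 9): e=[12,2,6] → #
    (4,4)@(9, 9): e=[16,-14,18] → ·
    (3,5)@(7, 11): e=[24,-26,22] → ·
  covered (3 px):
    · · · · · · · ·
    · · · · · · · ·
    · · · · · · # ·
    · · · · # · · ·
    · · · # · · · ·
    · · · · · · · ·
    · · · · · · · ·
    · · · · · · · ·
    · · · · · · · ·
    · · · · · · · ·

Final: 3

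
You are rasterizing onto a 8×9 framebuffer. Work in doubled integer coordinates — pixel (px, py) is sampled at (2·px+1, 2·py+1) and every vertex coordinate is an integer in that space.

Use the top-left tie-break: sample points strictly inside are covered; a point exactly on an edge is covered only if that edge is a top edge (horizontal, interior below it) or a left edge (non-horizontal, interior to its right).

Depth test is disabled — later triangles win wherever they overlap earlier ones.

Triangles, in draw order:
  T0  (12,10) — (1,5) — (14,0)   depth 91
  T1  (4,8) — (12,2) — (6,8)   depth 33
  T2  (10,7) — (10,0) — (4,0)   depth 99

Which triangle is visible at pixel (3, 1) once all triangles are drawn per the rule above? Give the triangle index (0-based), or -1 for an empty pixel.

T0:
  2·area = 120
  edge (12, 10)→(1, 5): d=(-11,-5) top-left  bias=+0
  edge (1, 5)→(14, 0): d=(13,-5) top-left  bias=+0
  edge (14, 0)→(12, 10): d=(-2,10) right/bottom  bias=-1
    (6,0)@(13, 1): e=[104,8,8] → #
    (7,0)@(15, 1): e=[114,18,-12] → ·
    (3,1)@(7, 3): e=[52,4,64] → #
    (4,1)@(9, 3): e=[62,14,44] → #
    (5,1)@(11, 3): e=[72,24,24] → #
    (7,1)@(15, 3): e=[92,44,-16] → ·
    (0,2)@(1, 5): e=[0,0,120] → #  [on edge]
    (1,2)@(3, 5): e=[10,10,100] → #
    (2,2)@(5, 5): e=[20,20,80] → #
    (6,2)@(13, 5): e=[60,60,0] → ·  [on edge]
    (0,3)@(1, 7): e=[-22,26,116] → ·
    (1,3)@(3, 7): e=[-12,36,96] → ·
    (5,7)@(11, 15): e=[-60,180,0] → ·  [on edge]
  covered (15 px):
    · · · · · · # ·
    · · · # # # # ·
    # # # # # # · ·
    · · · # # # · ·
    · · · · · # · ·
    · · · · · · · ·
    · · · · · · · ·
    · · · · · · · ·
    · · · · · · · ·
T1:
  2·area = 12
  edge (4, 8)→(12, 2): d=(8,-6) top-left  bias=+0
  edge (12, 2)→(6, 8): d=(-6,6) right/bottom  bias=-1
  edge (6, 8)→(4, 8): d=(-2,0) right/bottom  bias=-1
    (6,0)@(13, 1): e=[-2,0,14] → ·  [on edge]
    (5,1)@(11, 3): e=[2,0,10] → ·  [on edge]
    (4,2)@(9, 5): e=[6,0,6] → ·  [on edge]
    (3,3)@(7, 7): e=[10,0,2] → ·  [on edge]
    (2,4)@(5, 9): e=[14,0,-2] → ·  [on edge]
    (1,5)@(3, 11): e=[18,0,-6] → ·  [on edge]
    (0,6)@(1, 13): e=[22,0,-10] → ·  [on edge]
  covered (0 px):
    · · · · · · · ·
    · · · · · · · ·
    · · · · · · · ·
    · · · · · · · ·
    · · · · · · · ·
    · · · · · · · ·
    · · · · · · · ·
    · · · · · · · ·
    · · · · · · · ·
T2:
  2·area = 42  (B↔C swapped to make it positive)
  edge (10, 7)→(4, 0): d=(-6,-7) top-left  bias=+0
  edge (4, 0)→(10, 0): d=(6,0) top-left  bias=+0
  edge (10, 0)→(10, 7): d=(0,7) right/bottom  bias=-1
    (2,0)@(5, 1): e=[1,6,35] → #
    (3,0)@(7, 1): e=[15,6,21] → #
    (4,0)@(9, 1): e=[29,6,7] → #
    (5,0)@(11, 1): e=[43,6,-7] → ·
    (2,1)@(5, 3): e=[-11,18,35] → ·
    (3,1)@(7, 3): e=[3,18,21] → #
    (5,1)@(11, 3): e=[31,18,-7] → ·
    (3,2)@(7, 5): e=[-9,30,21] → ·
    (4,2)@(9, 5): e=[5,30,7] → #
    (5,2)@(11, 5): e=[19,30,-7] → ·
    (4,3)@(9, 7): e=[-7,42,7] → ·
  covered (6 px):
    · · # # # · · ·
    · · · # # · · ·
    · · · · # · · ·
    · · · · · · · ·
    · · · · · · · ·
    · · · · · · · ·
    · · · · · · · ·
    · · · · · · · ·
    · · · · · · · ·

Z-buffer (winner per pixel, '.' = empty):
  . . 2 2 2 . 0 .
  . . . 2 2 0 0 .
  0 0 0 0 2 0 . .
  . . . 0 0 0 . .
  . . . . . 0 . .
  . . . . . . . .
  . . . . . . . .
  . . . . . . . .
  . . . . . . . .

Result: 2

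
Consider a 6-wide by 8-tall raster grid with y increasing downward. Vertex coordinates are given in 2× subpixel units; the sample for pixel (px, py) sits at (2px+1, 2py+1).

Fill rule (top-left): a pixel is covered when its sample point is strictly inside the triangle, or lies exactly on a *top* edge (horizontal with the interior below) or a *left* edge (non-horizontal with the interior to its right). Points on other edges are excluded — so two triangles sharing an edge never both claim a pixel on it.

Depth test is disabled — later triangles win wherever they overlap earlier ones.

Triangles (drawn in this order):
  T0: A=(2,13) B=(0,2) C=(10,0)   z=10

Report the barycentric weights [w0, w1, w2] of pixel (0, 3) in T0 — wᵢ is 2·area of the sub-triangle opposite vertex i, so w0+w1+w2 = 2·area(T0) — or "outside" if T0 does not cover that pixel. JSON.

T0:
  2·area = 114
  edge (2, 13)→(0, 2): d=(-2,-11) top-left  bias=+0
  edge (0, 2)→(10, 0): d=(10,-2) top-left  bias=+0
  edge (10, 0)→(2, 13): d=(-8,13) right/bottom  bias=-1
    (2,0)@(5, 1): e=[57,0,57] → █  [on edge]
    (3,0)@(7, 1): e=[79,4,31] → █
    (4,0)@(9, 1): e=[101,8,5] → █
    (5,0)@(11, 1): e=[123,12,-21] → ·
    (0,1)@(1, 3): e=[9,12,93] → █
    (1,1)@(3, 3): e=[31,16,67] → █
    (4,1)@(9, 3): e=[97,28,-11] → ·
    (0,2)@(1, 5): e=[5,32,77] → █
    (3,2)@(7, 5): e=[71,44,-1] → ·
    (0,3)@(1, 7): e=[1,52,61] → █
    (3,3)@(7, 7): e=[67,64,-17] → ·
    (0,4)@(1, 9): e=[-3,72,45] → ·
  covered (15 px):
    · · █ █ █ ·
    █ █ █ █ · ·
    █ █ █ · · ·
    █ █ █ · · ·
    · █ · · · ·
    · █ · · · ·
    · · · · · ·
    · · · · · ·

Result: [52,61,1]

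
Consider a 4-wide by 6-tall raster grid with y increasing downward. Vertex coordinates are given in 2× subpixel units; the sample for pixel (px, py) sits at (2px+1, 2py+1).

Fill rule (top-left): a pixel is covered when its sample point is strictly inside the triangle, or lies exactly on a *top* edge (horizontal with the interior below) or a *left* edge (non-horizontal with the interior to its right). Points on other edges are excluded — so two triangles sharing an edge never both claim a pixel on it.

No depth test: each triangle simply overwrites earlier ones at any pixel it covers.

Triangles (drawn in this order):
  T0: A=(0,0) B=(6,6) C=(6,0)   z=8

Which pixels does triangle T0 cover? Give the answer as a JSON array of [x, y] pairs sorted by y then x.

T0:
  2·area = 36  (B↔C swapped to make it positive)
  edge (0, 0)→(6, 0): d=(6,0) top-left  bias=+0
  edge (6, 0)→(6, 6): d=(0,6) right/bottom  bias=-1
  edge (6, 6)→(0, 0): d=(-6,-6) top-left  bias=+0
    (0,0)@(1, 1): e=[6,30,0] → █  [on edge]
    (1,0)@(3, 1): e=[6,18,12] → █
    (2,0)@(5, 1): e=[6,6,24] → █
    (3,0)@(7, 1): e=[6,-6,36] → ·
    (0,1)@(1, 3): e=[18,30,-12] → ·
    (1,1)@(3, 3): e=[18,18,0] → █  [on edge]
    (3,1)@(7, 3): e=[18,-6,24] → ·
    (1,2)@(3, 5): e=[30,18,-12] → ·
    (2,2)@(5, 5): e=[30,6,0] → █  [on edge]
    (3,2)@(7, 5): e=[30,-6,12] → ·
    (2,3)@(5, 7): e=[42,6,-12] → ·
    (3,3)@(7, 7): e=[42,-6,0] → ·  [on edge]
  covered (6 px):
    █ █ █ ·
    · █ █ ·
    · · █ ·
    · · · ·
    · · · ·
    · · · ·

Final: [[0,0],[1,0],[2,0],[1,1],[2,1],[2,2]]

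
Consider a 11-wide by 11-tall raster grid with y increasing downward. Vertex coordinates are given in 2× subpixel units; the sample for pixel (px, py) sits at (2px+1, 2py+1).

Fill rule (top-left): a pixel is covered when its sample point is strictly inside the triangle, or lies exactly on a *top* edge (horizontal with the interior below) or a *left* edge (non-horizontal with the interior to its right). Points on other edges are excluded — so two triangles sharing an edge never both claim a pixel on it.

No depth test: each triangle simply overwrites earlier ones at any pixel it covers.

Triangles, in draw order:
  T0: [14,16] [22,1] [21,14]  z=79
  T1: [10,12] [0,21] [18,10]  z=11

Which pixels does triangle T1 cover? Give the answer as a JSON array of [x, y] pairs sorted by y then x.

T0:
  2·area = 89
  edge (14, 16)→(22, 1): d=(8,-15) top-left  bias=+0
  edge (22, 1)→(21, 14): d=(-1,13) right/bottom  bias=-1
  edge (21, 14)→(14, 16): d=(-7,2) right/bottom  bias=-1
    (10,1)@(21, 3): e=[1,11,77] → █
    (10,2)@(21, 5): e=[17,9,63] → █
    (9,3)@(19, 7): e=[3,33,53] → █
    (9,4)@(19, 9): e=[19,31,39] → █
    (8,5)@(17, 11): e=[5,55,29] → █
    (8,6)@(17, 13): e=[21,53,15] → █
    (7,7)@(15, 15): e=[7,77,5] → █
    (9,7)@(19, 15): e=[67,25,-3] → ·
    (10,7)@(21, 15): e=[97,-1,-7] → ·
    (7,8)@(15, 17): e=[23,75,-9] → ·
    (8,8)@(17, 17): e=[53,49,-13] → ·
  covered (14 px):
    · · · · · · · · · · ·
    · · · · · · · · · · █
    · · · · · · · · · · █
    · · · · · · · · · █ █
    · · · · · · · · · █ █
    · · · · · · · · █ █ █
    · · · · · · · · █ █ █
    · · · · · · · █ █ · ·
    · · · · · · · · · · ·
    · · · · · · · · · · ·
    · · · · · · · · · · ·
T1:
  2·area = 52  (B↔C swapped to make it positive)
  edge (10, 12)→(18, 10): d=(8,-2) top-left  bias=+0
  edge (18, 10)→(0, 21): d=(-18,11) right/bottom  bias=-1
  edge (0, 21)→(10, 12): d=(10,-9) top-left  bias=+0
    (7,5)@(15, 11): e=[2,15,35] → █
    (8,5)@(17, 11): e=[6,-7,53] → ·
    (4,6)@(9, 13): e=[6,45,1] → █
    (5,6)@(11, 13): e=[10,23,19] → █
    (6,6)@(13, 13): e=[14,1,37] → █
    (7,6)@(15, 13): e=[18,-21,55] → ·
    (3,7)@(7, 15): e=[18,31,3] → █
    (5,7)@(11, 15): e=[26,-13,39] → ·
    (6,7)@(13, 15): e=[30,-35,57] → ·
    (2,8)@(5, 17): e=[30,17,5] → █
    (3,8)@(7, 17): e=[34,-5,23] → ·
    (4,8)@(9, 17): e=[38,-27,41] → ·
  covered (8 px):
    · · · · · · · · · · ·
    · · · · · · · · · · ·
    · · · · · · · · · · ·
    · · · · · · · · · · ·
    · · · · · · · · · · ·
    · · · · · · · █ · · ·
    · · · · █ █ █ · · · ·
    · · · █ █ · · · · · ·
    · · █ · · · · · · · ·
    · █ · · · · · · · · ·
    · · · · · · · · · · ·

Answer: [[7,5],[4,6],[5,6],[6,6],[3,7],[4,7],[2,8],[1,9]]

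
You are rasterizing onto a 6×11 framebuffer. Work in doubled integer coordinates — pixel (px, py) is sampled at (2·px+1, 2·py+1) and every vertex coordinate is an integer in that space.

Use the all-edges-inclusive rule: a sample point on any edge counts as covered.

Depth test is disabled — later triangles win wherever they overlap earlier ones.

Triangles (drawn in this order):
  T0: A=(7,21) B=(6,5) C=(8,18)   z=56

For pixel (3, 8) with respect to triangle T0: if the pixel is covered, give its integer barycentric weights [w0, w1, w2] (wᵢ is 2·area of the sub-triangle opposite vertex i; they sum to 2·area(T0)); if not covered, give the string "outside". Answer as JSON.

T0:
  2·area = 19
  edge (7, 21)→(6, 5): d=(-1,-16) inclusive
  edge (6, 5)→(8, 18): d=(2,13) inclusive
  edge (8, 18)→(7, 21): d=(-1,3) inclusive
    (5,4)@(11, 9): e=[76,-57,0] → ·  [on edge]
    (3,6)@(7, 13): e=[8,3,8] → #
    (4,6)@(9, 13): e=[40,-23,2] → ·
    (3,7)@(7, 15): e=[6,7,6] → #
    (4,7)@(9, 15): e=[38,-19,0] → ·  [on edge]
    (3,8)@(7, 17): e=[4,11,4] → #
    (4,8)@(9, 17): e=[36,-15,-2] → ·
    (3,9)@(7, 19): e=[2,15,2] → #
    (4,9)@(9, 19): e=[34,-11,-4] → ·
    (3,10)@(7, 21): e=[0,19,0] → #  [on edge]
    (4,10)@(9, 21): e=[32,-7,-6] → ·
  covered (5 px):
    · · · · · ·
    · · · · · ·
    · · · · · ·
    · · · · · ·
    · · · · · ·
    · · · · · ·
    · · · # · ·
    · · · # · ·
    · · · # · ·
    · · · # · ·
    · · · # · ·

Final: [11,4,4]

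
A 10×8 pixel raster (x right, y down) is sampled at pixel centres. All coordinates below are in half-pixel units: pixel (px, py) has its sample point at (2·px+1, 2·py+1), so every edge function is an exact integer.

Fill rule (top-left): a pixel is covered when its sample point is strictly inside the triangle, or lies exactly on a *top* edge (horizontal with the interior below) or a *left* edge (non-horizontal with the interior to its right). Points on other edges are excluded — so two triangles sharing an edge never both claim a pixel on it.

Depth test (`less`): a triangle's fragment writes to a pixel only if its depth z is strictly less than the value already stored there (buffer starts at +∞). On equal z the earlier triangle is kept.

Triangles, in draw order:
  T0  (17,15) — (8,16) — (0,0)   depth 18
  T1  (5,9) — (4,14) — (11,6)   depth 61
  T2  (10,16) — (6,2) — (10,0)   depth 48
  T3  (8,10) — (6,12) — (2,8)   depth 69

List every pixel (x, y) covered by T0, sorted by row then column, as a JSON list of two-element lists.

T0:
  2·area = 152
  edge (17, 15)→(8, 16): d=(-9,1) right/bottom  bias=-1
  edge (8, 16)→(0, 0): d=(-8,-16) top-left  bias=+0
  edge (0, 0)→(17, 15): d=(17,15) right/bottom  bias=-1
    (0,0)@(1, 1): e=[142,8,2] → #
    (1,0)@(3, 1): e=[140,40,-28] → ·
    (0,1)@(1, 3): e=[124,-8,36] → ·
    (1,1)@(3, 3): e=[122,24,6] → #
    (2,1)@(5, 3): e=[120,56,-24] → ·
    (1,2)@(3, 5): e=[104,8,40] → #
    (2,2)@(5, 5): e=[102,40,10] → #
    (3,2)@(7, 5): e=[100,72,-20] → ·
    (1,3)@(3, 7): e=[86,-8,74] → ·
    (2,3)@(5, 7): e=[84,24,44] → #
    (3,3)@(7, 7): e=[82,56,14] → #
    (4,3)@(9, 7): e=[80,88,-16] → ·
    (8,7)@(17, 15): e=[0,152,0] → ·  [on edge]
  covered (20 px):
    # · · · · · · · · ·
    · # · · · · · · · ·
    · # # · · · · · · ·
    · · # # · · · · · ·
    · · # # # · · · · ·
    · · · # # # · · · ·
    · · · # # # # · · ·
    · · · · # # # # · ·
T1:
  2·area = 27  (B↔C swapped to make it positive)
  edge (5, 9)→(11, 6): d=(6,-3) top-left  bias=+0
  edge (11, 6)→(4, 14): d=(-7,8) right/bottom  bias=-1
  edge (4, 14)→(5, 9): d=(1,-5) top-left  bias=+0
    (8,1)@(17, 3): e=[0,-27,54] → ·  [on edge]
    (6,2)@(13, 5): e=[0,-9,36] → ·  [on edge]
    (4,3)@(9, 7): e=[0,9,18] → #  [on edge]
    (5,3)@(11, 7): e=[6,-7,28] → ·
    (2,4)@(5, 9): e=[0,27,0] → #  [on edge]
    (3,4)@(7, 9): e=[6,11,10] → #
    (4,4)@(9, 9): e=[12,-5,20] → ·
    (0,5)@(1, 11): e=[0,45,-18] → ·  [on edge]
    (2,5)@(5, 11): e=[12,13,2] → #
    (3,5)@(7, 11): e=[18,-3,12] → ·
    (2,6)@(5, 13): e=[24,-1,4] → ·
  covered (4 px):
    · · · · · · · · · ·
    · · · · · · · · · ·
    · · · · · · · · · ·
    · · · · # · · · · ·
    · · # # · · · · · ·
    · · # · · · · · · ·
    · · · · · · · · · ·
    · · · · · · · · · ·
T2:
  2·area = 64
  edge (10, 16)→(6, 2): d=(-4,-14) top-left  bias=+0
  edge (6, 2)→(10, 0): d=(4,-2) top-left  bias=+0
  edge (10, 0)→(10, 16): d=(0,16) right/bottom  bias=-1
    (4,0)@(9, 1): e=[46,2,16] → #
    (5,0)@(11, 1): e=[74,6,-16] → ·
    (3,1)@(7, 3): e=[10,6,48] → #
    (5,1)@(11, 3): e=[66,14,-16] → ·
    (3,2)@(7, 5): e=[2,14,48] → #
    (5,2)@(11, 5): e=[58,22,-16] → ·
    (3,3)@(7, 7): e=[-6,22,48] → ·
    (4,3)@(9, 7): e=[22,26,16] → #
    (5,3)@(11, 7): e=[50,30,-16] → ·
    (4,4)@(9, 9): e=[14,34,16] → #
    (5,4)@(11, 9): e=[42,38,-16] → ·
    (4,5)@(9, 11): e=[6,42,16] → #
  covered (8 px):
    · · · · # · · · · ·
    · · · # # · · · · ·
    · · · # # · · · · ·
    · · · · # · · · · ·
    · · · · # · · · · ·
    · · · · # · · · · ·
    · · · · · · · · · ·
    · · · · · · · · · ·
T3:
  2·area = 16
  edge (8, 10)→(6, 12): d=(-2,2) right/bottom  bias=-1
  edge (6, 12)→(2, 8): d=(-4,-4) top-left  bias=+0
  edge (2, 8)→(8, 10): d=(6,2) right/bottom  bias=-1
    (8,0)@(17, 1): e=[0,88,-72] → ·  [on edge]
    (7,1)@(15, 3): e=[0,72,-56] → ·  [on edge]
    (6,2)@(13, 5): e=[0,56,-40] → ·  [on edge]
    (0,3)@(1, 7): e=[20,0,-4] → ·  [on edge]
    (5,3)@(11, 7): e=[0,40,-24] → ·  [on edge]
    (1,4)@(3, 9): e=[12,0,4] → #  [on edge]
    (2,4)@(5, 9): e=[8,8,0] → ·  [on edge]
    (4,4)@(9, 9): e=[0,24,-8] → ·  [on edge]
    (1,5)@(3, 11): e=[8,-8,16] → ·
    (2,5)@(5, 11): e=[4,0,12] → #  [on edge]
    (3,5)@(7, 11): e=[0,8,8] → ·  [on edge]
    (5,5)@(11, 11): e=[-8,24,0] → ·  [on edge]
    (2,6)@(5, 13): e=[0,-8,24] → ·  [on edge]
    (3,6)@(7, 13): e=[-4,0,20] → ·  [on edge]
    (8,6)@(17, 13): e=[-24,40,0] → ·  [on edge]
    (1,7)@(3, 15): e=[0,-24,40] → ·  [on edge]
    (4,7)@(9, 15): e=[-12,0,28] → ·  [on edge]
  covered (2 px):
    · · · · · · · · · ·
    · · · · · · · · · ·
    · · · · · · · · · ·
    · · · · · · · · · ·
    · # · · · · · · · ·
    · · # · · · · · · ·
    · · · · · · · · · ·
    · · · · · · · · · ·

Final: [[0,0],[1,1],[1,2],[2,2],[2,3],[3,3],[2,4],[3,4],[4,4],[3,5],[4,5],[5,5],[3,6],[4,6],[5,6],[6,6],[4,7],[5,7],[6,7],[7,7]]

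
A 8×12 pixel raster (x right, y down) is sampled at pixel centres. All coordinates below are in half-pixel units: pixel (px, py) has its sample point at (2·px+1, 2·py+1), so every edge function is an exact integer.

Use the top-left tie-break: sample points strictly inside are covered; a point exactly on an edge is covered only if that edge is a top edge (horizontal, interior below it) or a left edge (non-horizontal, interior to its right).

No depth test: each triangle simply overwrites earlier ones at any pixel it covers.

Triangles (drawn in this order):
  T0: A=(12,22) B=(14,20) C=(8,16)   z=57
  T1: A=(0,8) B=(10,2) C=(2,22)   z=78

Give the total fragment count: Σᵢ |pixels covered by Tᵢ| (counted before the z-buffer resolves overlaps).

T0:
  2·area = 20  (B↔C swapped to make it positive)
  edge (12, 22)→(8, 16): d=(-4,-6) top-left  bias=+0
  edge (8, 16)→(14, 20): d=(6,4) right/bottom  bias=-1
  edge (14, 20)→(12, 22): d=(-2,2) right/bottom  bias=-1
    (4,8)@(9, 17): e=[2,2,16] → █
    (5,8)@(11, 17): e=[14,-6,12] → ·
    (4,9)@(9, 19): e=[-6,14,12] → ·
    (5,9)@(11, 19): e=[6,6,8] → █
    (6,9)@(13, 19): e=[18,-2,4] → ·
    (7,9)@(15, 19): e=[30,-10,0] → ·  [on edge]
    (5,10)@(11, 21): e=[-2,18,4] → ·
    (6,10)@(13, 21): e=[10,10,0] → ·  [on edge]
    (5,11)@(11, 23): e=[-10,30,0] → ·  [on edge]
  covered (2 px):
    · · · · · · · ·
    · · · · · · · ·
    · · · · · · · ·
    · · · · · · · ·
    · · · · · · · ·
    · · · · · · · ·
    · · · · · · · ·
    · · · · · · · ·
    · · · · █ · · ·
    · · · · · █ · ·
    · · · · · · · ·
    · · · · · · · ·
T1:
  2·area = 152
  edge (0, 8)→(10, 2): d=(10,-6) top-left  bias=+0
  edge (10, 2)→(2, 22): d=(-8,20) right/bottom  bias=-1
  edge (2, 22)→(0, 8): d=(-2,-14) top-left  bias=+0
    (4,1)@(9, 3): e=[4,12,136] → █
    (5,1)@(11, 3): e=[16,-28,164] → ·
    (2,2)@(5, 5): e=[0,76,76] → █  [on edge]
    (3,2)@(7, 5): e=[12,36,104] → █
    (4,2)@(9, 5): e=[24,-4,132] → ·
    (1,3)@(3, 7): e=[8,100,44] → █
    (4,3)@(9, 7): e=[44,-20,128] → ·
    (0,4)@(1, 9): e=[16,124,12] → █
    (4,4)@(9, 9): e=[64,-36,124] → ·
    (0,5)@(1, 11): e=[36,108,8] → █
    (3,5)@(7, 11): e=[72,-12,92] → ·
    (0,6)@(1, 13): e=[56,92,4] → █
    (0,7)@(1, 15): e=[76,76,0] → █  [on edge]
  covered (20 px):
    · · · · · · · ·
    · · · · █ · · ·
    · · █ █ · · · ·
    · █ █ █ · · · ·
    █ █ █ █ · · · ·
    █ █ █ · · · · ·
    █ █ █ · · · · ·
    █ █ · · · · · ·
    · █ · · · · · ·
    · █ · · · · · ·
    · · · · · · · ·
    · · · · · · · ·

Result: 22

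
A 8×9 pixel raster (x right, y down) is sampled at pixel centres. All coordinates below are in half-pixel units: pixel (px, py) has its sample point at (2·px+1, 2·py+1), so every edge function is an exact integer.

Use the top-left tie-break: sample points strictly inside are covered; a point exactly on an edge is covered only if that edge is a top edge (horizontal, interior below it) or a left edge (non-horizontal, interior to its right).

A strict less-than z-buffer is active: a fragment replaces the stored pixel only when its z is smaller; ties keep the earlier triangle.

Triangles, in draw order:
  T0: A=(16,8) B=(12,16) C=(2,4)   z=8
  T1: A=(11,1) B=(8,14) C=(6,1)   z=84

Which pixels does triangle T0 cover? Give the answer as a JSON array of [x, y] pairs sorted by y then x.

T0:
  2·area = 128
  edge (16, 8)→(12, 16): d=(-4,8) right/bottom  bias=-1
  edge (12, 16)→(2, 4): d=(-10,-12) top-left  bias=+0
  edge (2, 4)→(16, 8): d=(14,4) right/bottom  bias=-1
    (1,2)@(3, 5): e=[116,2,10] → X
    (2,2)@(5, 5): e=[100,26,2] → X
    (3,2)@(7, 5): e=[84,50,-6] → .
    (1,3)@(3, 7): e=[108,-18,38] → .
    (2,3)@(5, 7): e=[92,6,30] → X
    (3,3)@(7, 7): e=[76,30,22] → X
    (4,3)@(9, 7): e=[60,54,14] → X
    (5,3)@(11, 7): e=[44,78,6] → X
    (6,3)@(13, 7): e=[28,102,-2] → .
    (2,4)@(5, 9): e=[84,-14,58] → .
    (3,4)@(7, 9): e=[68,10,50] → X
    (6,4)@(13, 9): e=[20,82,26] → X
  covered (16 px):
    . . . . . . . .
    . . . . . . . .
    . X X . . . . .
    . . X X X X . .
    . . . X X X X X
    . . . . X X X .
    . . . . . X X .
    . . . . . . . .
    . . . . . . . .
T1:
  2·area = 65
  edge (11, 1)→(8, 14): d=(-3,13) right/bottom  bias=-1
  edge (8, 14)→(6, 1): d=(-2,-13) top-left  bias=+0
  edge (6, 1)→(11, 1): d=(5,0) top-left  bias=+0
    (0,0)@(1, 1): e=[130,-65,0] → .  [on edge]
    (1,0)@(3, 1): e=[104,-39,0] → .  [on edge]
    (2,0)@(5, 1): e=[78,-13,0] → .  [on edge]
    (3,0)@(7, 1): e=[52,13,0] → X  [on edge]
    (4,0)@(9, 1): e=[26,39,0] → X  [on edge]
    (5,0)@(11, 1): e=[0,65,0] → .  [on edge]
    (6,0)@(13, 1): e=[-26,91,0] → .  [on edge]
    (7,0)@(15, 1): e=[-52,117,0] → .  [on edge]
    (3,1)@(7, 3): e=[46,9,10] → X
    (5,1)@(11, 3): e=[-6,61,10] → .
    (3,2)@(7, 5): e=[40,5,20] → X
    (5,2)@(11, 5): e=[-12,57,20] → .
  covered (9 px):
    . . . X X . . .
    . . . X X . . .
    . . . X X . . .
    . . . X X . . .
    . . . . X . . .
    . . . . . . . .
    . . . . . . . .
    . . . . . . . .
    . . . . . . . .

Result: [[1,2],[2,2],[2,3],[3,3],[4,3],[5,3],[3,4],[4,4],[5,4],[6,4],[7,4],[4,5],[5,5],[6,5],[5,6],[6,6]]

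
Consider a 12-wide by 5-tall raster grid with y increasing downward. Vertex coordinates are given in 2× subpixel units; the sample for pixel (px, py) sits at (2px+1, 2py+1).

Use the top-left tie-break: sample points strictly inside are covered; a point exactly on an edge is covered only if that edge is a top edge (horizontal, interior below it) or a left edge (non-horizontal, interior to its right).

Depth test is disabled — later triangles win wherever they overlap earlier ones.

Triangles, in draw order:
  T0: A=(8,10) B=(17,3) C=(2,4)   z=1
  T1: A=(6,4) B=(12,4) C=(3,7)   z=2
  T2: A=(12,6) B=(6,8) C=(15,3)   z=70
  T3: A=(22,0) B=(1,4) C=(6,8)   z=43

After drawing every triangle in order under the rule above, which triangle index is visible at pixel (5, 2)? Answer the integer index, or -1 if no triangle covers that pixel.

T0:
  2·area = 96  (B↔C swapped to make it positive)
  edge (8, 10)→(2, 4): d=(-6,-6) top-left  bias=+0
  edge (2, 4)→(17, 3): d=(15,-1) top-left  bias=+0
  edge (17, 3)→(8, 10): d=(-9,7) right/bottom  bias=-1
    (0,1)@(1, 3): e=[0,-16,112] → ·  [on edge]
    (8,1)@(17, 3): e=[96,0,0] → ·  [on edge]
    (1,2)@(3, 5): e=[0,16,80] → #  [on edge]
    (2,2)@(5, 5): e=[12,18,66] → #
    (3,2)@(7, 5): e=[24,20,52] → #
    (4,2)@(9, 5): e=[36,22,38] → #
    (5,2)@(11, 5): e=[48,24,24] → #
    (6,2)@(13, 5): e=[60,26,10] → #
    (7,2)@(15, 5): e=[72,28,-4] → ·
    (1,3)@(3, 7): e=[-12,46,62] → ·
    (2,3)@(5, 7): e=[0,48,48] → #  [on edge]
    (6,3)@(13, 7): e=[48,56,-8] → ·
    (3,4)@(7, 9): e=[0,80,16] → #  [on edge]
  covered (12 px):
    · · · · · · · · · · · ·
    · · · · · · · · · · · ·
    · # # # # # # · · · · ·
    · · # # # # · · · · · ·
    · · · # # · · · · · · ·
T1:
  2·area = 18
  edge (6, 4)→(12, 4): d=(6,0) top-left  bias=+0
  edge (12, 4)→(3, 7): d=(-9,3) right/bottom  bias=-1
  edge (3, 7)→(6, 4): d=(3,-3) top-left  bias=+0
    (4,0)@(9, 1): e=[-18,36,0] → ·  [on edge]
    (10,0)@(21, 1): e=[-18,0,36] → ·  [on edge]
    (3,1)@(7, 3): e=[-6,24,0] → ·  [on edge]
    (7,1)@(15, 3): e=[-6,0,24] → ·  [on edge]
    (2,2)@(5, 5): e=[6,12,0] → #  [on edge]
    (3,2)@(7, 5): e=[6,6,6] → #
    (4,2)@(9, 5): e=[6,0,12] → ·  [on edge]
    (1,3)@(3, 7): e=[18,0,0] → ·  [on edge]
    (2,3)@(5, 7): e=[18,-6,6] → ·
    (3,3)@(7, 7): e=[18,-12,12] → ·
    (0,4)@(1, 9): e=[30,-12,0] → ·  [on edge]
  covered (2 px):
    · · · · · · · · · · · ·
    · · · · · · · · · · · ·
    · · # # · · · · · · · ·
    · · · · · · · · · · · ·
    · · · · · · · · · · · ·
T2:
  2·area = 12
  edge (12, 6)→(6, 8): d=(-6,2) right/bottom  bias=-1
  edge (6, 8)→(15, 3): d=(9,-5) top-left  bias=+0
  edge (15, 3)→(12, 6): d=(-3,3) right/bottom  bias=-1
    (8,0)@(17, 1): e=[20,-8,0] → ·  [on edge]
    (7,1)@(15, 3): e=[12,0,0] → ·  [on edge]
    (10,1)@(21, 3): e=[0,30,-18] → ·  [on edge]
    (6,2)@(13, 5): e=[4,8,0] → ·  [on edge]
    (7,2)@(15, 5): e=[0,18,-6] → ·  [on edge]
    (4,3)@(9, 7): e=[0,6,6] → ·  [on edge]
    (5,3)@(11, 7): e=[-4,16,0] → ·  [on edge]
    (1,4)@(3, 9): e=[0,-6,18] → ·  [on edge]
    (4,4)@(9, 9): e=[-12,24,0] → ·  [on edge]
  covered (0 px):
    · · · · · · · · · · · ·
    · · · · · · · · · · · ·
    · · · · · · · · · · · ·
    · · · · · · · · · · · ·
    · · · · · · · · · · · ·
T3:
  2·area = 104  (B↔C swapped to make it positive)
  edge (22, 0)→(6, 8): d=(-16,8) right/bottom  bias=-1
  edge (6, 8)→(1, 4): d=(-5,-4) top-left  bias=+0
  edge (1, 4)→(22, 0): d=(21,-4) top-left  bias=+0
    (8,0)@(17, 1): e=[24,79,1] → #
    (9,0)@(19, 1): e=[8,87,9] → #
    (10,0)@(21, 1): e=[-8,95,17] → ·
    (3,1)@(7, 3): e=[72,29,3] → #
    (4,1)@(9, 3): e=[56,37,11] → #
    (5,1)@(11, 3): e=[40,45,19] → #
    (6,1)@(13, 3): e=[24,53,27] → #
    (7,1)@(15, 3): e=[8,61,35] → #
    (8,1)@(17, 3): e=[-8,69,43] → ·
    (9,1)@(19, 3): e=[-24,77,51] → ·
    (1,2)@(3, 5): e=[72,3,29] → #
    (2,2)@(5, 5): e=[56,11,37] → #
  covered (14 px):
    · · · · · · · · # # · ·
    · · · # # # # # · · · ·
    · # # # # # · · · · · ·
    · · # # · · · · · · · ·
    · · · · · · · · · · · ·

Z-buffer (winner per pixel, '.' = empty):
  . . . . . . . . 3 3 . .
  . . . 3 3 3 3 3 . . . .
  . 3 3 3 3 3 0 . . . . .
  . . 3 3 0 0 . . . . . .
  . . . 0 0 . . . . . . .

Answer: 3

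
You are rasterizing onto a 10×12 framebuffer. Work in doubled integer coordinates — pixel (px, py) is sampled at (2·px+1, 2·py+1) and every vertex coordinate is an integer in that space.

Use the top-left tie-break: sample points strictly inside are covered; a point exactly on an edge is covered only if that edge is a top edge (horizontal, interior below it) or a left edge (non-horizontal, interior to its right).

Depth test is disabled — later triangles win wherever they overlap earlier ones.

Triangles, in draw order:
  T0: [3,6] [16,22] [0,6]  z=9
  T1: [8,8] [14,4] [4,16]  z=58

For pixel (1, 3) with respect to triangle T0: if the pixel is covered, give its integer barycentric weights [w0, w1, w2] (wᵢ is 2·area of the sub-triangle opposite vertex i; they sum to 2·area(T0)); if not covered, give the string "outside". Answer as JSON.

T0:
  2·area = 48
  edge (3, 6)→(16, 22): d=(13,16) right/bottom  bias=-1
  edge (16, 22)→(0, 6): d=(-16,-16) top-left  bias=+0
  edge (0, 6)→(3, 6): d=(3,0) top-left  bias=+0
    (0,3)@(1, 7): e=[45,0,3] → █  [on edge]
    (1,3)@(3, 7): e=[13,32,3] → █
    (2,3)@(5, 7): e=[-19,64,3] → ·
    (0,4)@(1, 9): e=[71,-32,9] → ·
    (1,4)@(3, 9): e=[39,0,9] → █  [on edge]
    (2,4)@(5, 9): e=[7,32,9] → █
    (3,4)@(7, 9): e=[-25,64,9] → ·
    (1,5)@(3, 11): e=[65,-32,15] → ·
    (2,5)@(5, 11): e=[33,0,15] → █  [on edge]
    (3,5)@(7, 11): e=[1,32,15] → █
    (4,5)@(9, 11): e=[-31,64,15] → ·
    (2,6)@(5, 13): e=[59,-32,21] → ·
    (3,6)@(7, 13): e=[27,0,21] → █  [on edge]
    (4,7)@(9, 15): e=[21,0,27] → █  [on edge]
    (5,8)@(11, 17): e=[15,0,33] → █  [on edge]
    (6,9)@(13, 19): e=[9,0,39] → █  [on edge]
    (7,10)@(15, 21): e=[3,0,45] → █  [on edge]
    (8,11)@(17, 23): e=[-3,0,51] → ·  [on edge]
  covered (11 px):
    · · · · · · · · · ·
    · · · · · · · · · ·
    · · · · · · · · · ·
    █ █ · · · · · · · ·
    · █ █ · · · · · · ·
    · · █ █ · · · · · ·
    · · · █ · · · · · ·
    · · · · █ · · · · ·
    · · · · · █ · · · ·
    · · · · · · █ · · ·
    · · · · · · · █ · ·
    · · · · · · · · · ·
T1:
  2·area = 32
  edge (8, 8)→(14, 4): d=(6,-4) top-left  bias=+0
  edge (14, 4)→(4, 16): d=(-10,12) right/bottom  bias=-1
  edge (4, 16)→(8, 8): d=(4,-8) top-left  bias=+0
    (6,2)@(13, 5): e=[2,2,28] → █
    (7,2)@(15, 5): e=[10,-22,44] → ·
    (5,3)@(11, 7): e=[6,6,20] → █
    (6,3)@(13, 7): e=[14,-18,36] → ·
    (4,4)@(9, 9): e=[10,10,12] → █
    (5,4)@(11, 9): e=[18,-14,28] → ·
    (3,5)@(7, 11): e=[14,14,4] → █
    (4,5)@(9, 11): e=[22,-10,20] → ·
    (3,6)@(7, 13): e=[26,-6,12] → ·
  covered (4 px):
    · · · · · · · · · ·
    · · · · · · · · · ·
    · · · · · · █ · · ·
    · · · · · █ · · · ·
    · · · · █ · · · · ·
    · · · █ · · · · · ·
    · · · · · · · · · ·
    · · · · · · · · · ·
    · · · · · · · · · ·
    · · · · · · · · · ·
    · · · · · · · · · ·
    · · · · · · · · · ·

Answer: [32,3,13]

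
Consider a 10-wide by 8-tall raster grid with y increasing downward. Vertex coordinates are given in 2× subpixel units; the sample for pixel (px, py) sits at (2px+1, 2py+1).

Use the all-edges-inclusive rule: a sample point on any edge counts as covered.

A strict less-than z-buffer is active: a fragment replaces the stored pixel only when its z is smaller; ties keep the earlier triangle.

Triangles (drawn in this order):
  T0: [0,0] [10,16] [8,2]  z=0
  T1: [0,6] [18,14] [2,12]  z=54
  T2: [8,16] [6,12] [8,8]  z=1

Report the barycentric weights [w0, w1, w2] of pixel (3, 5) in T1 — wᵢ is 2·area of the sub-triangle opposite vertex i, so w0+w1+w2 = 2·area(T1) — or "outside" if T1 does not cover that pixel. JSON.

T0:
  2·area = 108  (B↔C swapped to make it positive)
  edge (0, 0)→(8, 2): d=(8,2) inclusive
  edge (8, 2)→(10, 16): d=(2,14) inclusive
  edge (10, 16)→(0, 0): d=(-10,-16) inclusive
    (0,0)@(1, 1): e=[6,96,6] → #
    (1,0)@(3, 1): e=[2,68,38] → #
    (2,0)@(5, 1): e=[-2,40,70] → ·
    (0,1)@(1, 3): e=[22,100,-14] → ·
    (1,1)@(3, 3): e=[18,72,18] → #
    (2,1)@(5, 3): e=[14,44,50] → #
    (3,1)@(7, 3): e=[10,16,82] → #
    (4,1)@(9, 3): e=[6,-12,114] → ·
    (1,2)@(3, 5): e=[34,76,-2] → ·
    (2,2)@(5, 5): e=[30,48,30] → #
    (4,2)@(9, 5): e=[22,-8,94] → ·
    (2,3)@(5, 7): e=[46,52,10] → #
    (4,4)@(9, 9): e=[54,0,54] → #  [on edge]
  covered (14 px):
    # # · · · · · · · ·
    · # # # · · · · · ·
    · · # # · · · · · ·
    · · # # · · · · · ·
    · · · # # · · · · ·
    · · · # # · · · · ·
    · · · · # · · · · ·
    · · · · · · · · · ·
T1:
  2·area = 92
  edge (0, 6)→(18, 14): d=(18,8) inclusive
  edge (18, 14)→(2, 12): d=(-16,-2) inclusive
  edge (2, 12)→(0, 6): d=(-2,-6) inclusive
    (0,3)@(1, 7): e=[10,78,4] → #
    (1,3)@(3, 7): e=[-6,82,16] → ·
    (0,4)@(1, 9): e=[46,46,0] → #  [on edge]
    (1,4)@(3, 9): e=[30,50,12] → #
    (2,4)@(5, 9): e=[14,54,24] → #
    (3,4)@(7, 9): e=[-2,58,36] → ·
    (0,5)@(1, 11): e=[82,14,-4] → ·
    (1,5)@(3, 11): e=[66,18,8] → #
    (3,5)@(7, 11): e=[34,26,32] → #
    (4,5)@(9, 11): e=[18,30,44] → #
    (5,5)@(11, 11): e=[2,34,56] → #
    (6,5)@(13, 11): e=[-14,38,68] → ·
    (1,7)@(3, 15): e=[138,-46,0] → ·  [on edge]
  covered (12 px):
    · · · · · · · · · ·
    · · · · · · · · · ·
    · · · · · · · · · ·
    # · · · · · · · · ·
    # # # · · · · · · ·
    · # # # # # · · · ·
    · · · · · # # # · ·
    · · · · · · · · · ·
T2:
  2·area = 16
  edge (8, 16)→(6, 12): d=(-2,-4) inclusive
  edge (6, 12)→(8, 8): d=(2,-4) inclusive
  edge (8, 8)→(8, 16): d=(0,8) inclusive
    (3,5)@(7, 11): e=[6,2,8] → #
    (4,5)@(9, 11): e=[14,10,-8] → ·
    (3,6)@(7, 13): e=[2,6,8] → #
    (4,6)@(9, 13): e=[10,14,-8] → ·
    (3,7)@(7, 15): e=[-2,10,8] → ·
  covered (2 px):
    · · · · · · · · · ·
    · · · · · · · · · ·
    · · · · · · · · · ·
    · · · · · · · · · ·
    · · · · · · · · · ·
    · · · # · · · · · ·
    · · · # · · · · · ·
    · · · · · · · · · ·

Result: [26,32,34]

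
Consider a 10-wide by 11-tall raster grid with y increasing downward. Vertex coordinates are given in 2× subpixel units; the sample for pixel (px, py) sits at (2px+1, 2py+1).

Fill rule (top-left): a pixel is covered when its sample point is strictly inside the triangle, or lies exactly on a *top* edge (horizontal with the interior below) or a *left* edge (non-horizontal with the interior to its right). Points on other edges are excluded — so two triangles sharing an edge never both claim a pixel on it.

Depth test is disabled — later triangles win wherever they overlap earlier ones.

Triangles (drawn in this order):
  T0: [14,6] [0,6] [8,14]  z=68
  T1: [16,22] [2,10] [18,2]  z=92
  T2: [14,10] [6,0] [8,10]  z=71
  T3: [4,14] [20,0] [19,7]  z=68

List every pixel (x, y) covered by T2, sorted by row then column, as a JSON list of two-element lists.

T0:
  2·area = 112  (B↔C swapped to make it positive)
  edge (14, 6)→(8, 14): d=(-6,8) right/bottom  bias=-1
  edge (8, 14)→(0, 6): d=(-8,-8) top-left  bias=+0
  edge (0, 6)→(14, 6): d=(14,0) top-left  bias=+0
    (0,3)@(1, 7): e=[98,0,14] → █  [on edge]
    (1,3)@(3, 7): e=[82,16,14] → █
    (2,3)@(5, 7): e=[66,32,14] → █
    (3,3)@(7, 7): e=[50,48,14] → █
    (4,3)@(9, 7): e=[34,64,14] → █
    (5,3)@(11, 7): e=[18,80,14] → █
    (6,3)@(13, 7): e=[2,96,14] → █
    (7,3)@(15, 7): e=[-14,112,14] → ·
    (0,4)@(1, 9): e=[86,-16,42] → ·
    (1,4)@(3, 9): e=[70,0,42] → █  [on edge]
    (6,4)@(13, 9): e=[-10,80,42] → ·
    (1,5)@(3, 11): e=[58,-16,70] → ·
    (2,5)@(5, 11): e=[42,0,70] → █  [on edge]
    (3,6)@(7, 13): e=[14,0,98] → █  [on edge]
    (4,7)@(9, 15): e=[-14,0,126] → ·  [on edge]
    (5,8)@(11, 17): e=[-42,0,154] → ·  [on edge]
    (6,9)@(13, 19): e=[-70,0,182] → ·  [on edge]
    (7,10)@(15, 21): e=[-98,0,210] → ·  [on edge]
  covered (16 px):
    · · · · · · · · · ·
    · · · · · · · · · ·
    · · · · · · · · · ·
    █ █ █ █ █ █ █ · · ·
    · █ █ █ █ █ · · · ·
    · · █ █ █ · · · · ·
    · · · █ · · · · · ·
    · · · · · · · · · ·
    · · · · · · · · · ·
    · · · · · · · · · ·
    · · · · · · · · · ·
T1:
  2·area = 304
  edge (16, 22)→(2, 10): d=(-14,-12) top-left  bias=+0
  edge (2, 10)→(18, 2): d=(16,-8) top-left  bias=+0
  edge (18, 2)→(16, 22): d=(-2,20) right/bottom  bias=-1
    (8,1)@(17, 3): e=[278,8,18] → █
    (9,1)@(19, 3): e=[302,24,-22] → ·
    (6,2)@(13, 5): e=[202,8,94] → █
    (7,2)@(15, 5): e=[226,24,54] → █
    (9,2)@(19, 5): e=[274,56,-26] → ·
    (4,3)@(9, 7): e=[126,8,170] → █
    (5,3)@(11, 7): e=[150,24,130] → █
    (9,3)@(19, 7): e=[246,88,-30] → ·
    (2,4)@(5, 9): e=[50,8,246] → █
    (3,4)@(7, 9): e=[74,24,206] → █
    (9,4)@(19, 9): e=[218,120,-34] → ·
    (2,5)@(5, 11): e=[22,40,242] → █
  covered (38 px):
    · · · · · · · · · ·
    · · · · · · · · █ ·
    · · · · · · █ █ █ ·
    · · · · █ █ █ █ █ ·
    · · █ █ █ █ █ █ █ ·
    · · █ █ █ █ █ █ █ ·
    · · · █ █ █ █ █ · ·
    · · · · █ █ █ █ · ·
    · · · · · █ █ █ · ·
    · · · · · · █ █ · ·
    · · · · · · · █ · ·
T2:
  2·area = 60  (B↔C swapped to make it positive)
  edge (14, 10)→(8, 10): d=(-6,0) right/bottom  bias=-1
  edge (8, 10)→(6, 0): d=(-2,-10) top-left  bias=+0
  edge (6, 0)→(14, 10): d=(8,10) right/bottom  bias=-1
    (3,1)@(7, 3): e=[42,4,14] → █
    (4,1)@(9, 3): e=[42,24,-6] → ·
    (3,2)@(7, 5): e=[30,0,30] → █  [on edge]
    (4,2)@(9, 5): e=[30,20,10] → █
    (5,2)@(11, 5): e=[30,40,-10] → ·
    (3,3)@(7, 7): e=[18,-4,46] → ·
    (4,3)@(9, 7): e=[18,16,26] → █
    (5,3)@(11, 7): e=[18,36,6] → █
    (6,3)@(13, 7): e=[18,56,-14] → ·
    (4,4)@(9, 9): e=[6,12,42] → █
    (6,4)@(13, 9): e=[6,52,2] → █
    (7,4)@(15, 9): e=[6,72,-18] → ·
    (4,7)@(9, 15): e=[-30,0,90] → ·  [on edge]
  covered (8 px):
    · · · · · · · · · ·
    · · · █ · · · · · ·
    · · · █ █ · · · · ·
    · · · · █ █ · · · ·
    · · · · █ █ █ · · ·
    · · · · · · · · · ·
    · · · · · · · · · ·
    · · · · · · · · · ·
    · · · · · · · · · ·
    · · · · · · · · · ·
    · · · · · · · · · ·
T3:
  2·area = 98
  edge (4, 14)→(20, 0): d=(16,-14) top-left  bias=+0
  edge (20, 0)→(19, 7): d=(-1,7) right/bottom  bias=-1
  edge (19, 7)→(4, 14): d=(-15,7) right/bottom  bias=-1
    (9,0)@(19, 1): e=[2,6,90] → █
    (8,1)@(17, 3): e=[6,18,74] → █
    (7,2)@(15, 5): e=[10,30,58] → █
    (6,3)@(13, 7): e=[14,42,42] → █
    (9,3)@(19, 7): e=[98,0,0] → ·  [on edge]
    (5,4)@(11, 9): e=[18,54,26] → █
    (7,4)@(15, 9): e=[74,26,-2] → ·
    (8,4)@(17, 9): e=[102,12,-16] → ·
    (4,5)@(9, 11): e=[22,66,10] → █
    (5,5)@(11, 11): e=[50,52,-4] → ·
    (6,5)@(13, 11): e=[78,38,-18] → ·
    (4,6)@(9, 13): e=[54,64,-20] → ·
    (8,10)@(17, 21): e=[294,0,-196] → ·  [on edge]
  covered (12 px):
    · · · · · · · · · █
    · · · · · · · · █ █
    · · · · · · · █ █ █
    · · · · · · █ █ █ ·
    · · · · · █ █ · · ·
    · · · · █ · · · · ·
    · · · · · · · · · ·
    · · · · · · · · · ·
    · · · · · · · · · ·
    · · · · · · · · · ·
    · · · · · · · · · ·

Result: [[3,1],[3,2],[4,2],[4,3],[5,3],[4,4],[5,4],[6,4]]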